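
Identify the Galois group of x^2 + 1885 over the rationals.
Gal(K/Q) = Z/2Z (cyclic of order 2)

x^2 + 1885 is irreducible over Q since -1885 is not a rational square. The splitting field Q(sqrt(-1885)) has degree 2 over Q, and its unique nontrivial automorphism is sqrt(-1885) ↦ -sqrt(-1885). Hence Gal(Q(sqrt(-1885))/Q) = Z/2Z.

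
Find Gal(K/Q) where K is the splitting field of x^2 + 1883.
Gal(K/Q) = Z/2Z (cyclic of order 2)

x^2 + 1883 is irreducible over Q since -1883 is not a rational square. The splitting field Q(sqrt(-1883)) has degree 2 over Q, and its unique nontrivial automorphism is sqrt(-1883) ↦ -sqrt(-1883). Hence Gal(Q(sqrt(-1883))/Q) = Z/2Z.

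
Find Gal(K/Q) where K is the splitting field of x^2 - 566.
Gal(K/Q) = Z/2Z (cyclic of order 2)

x^2 - 566 is irreducible over Q since 566 is not a rational square. The splitting field Q(sqrt(566)) has degree 2 over Q, and its unique nontrivial automorphism is sqrt(566) ↦ -sqrt(566). Hence Gal(Q(sqrt(566))/Q) = Z/2Z.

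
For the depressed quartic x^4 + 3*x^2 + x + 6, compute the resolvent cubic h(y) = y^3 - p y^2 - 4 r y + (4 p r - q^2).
h(y) = y^3 - 3*y^2 - 24*y + 71

Identify coefficients: p = 3, q = 1, r = 6.
Plug into h(y) = y^3 - p y^2 - 4 r y + (4 p r - q^2):
  h(y) = y^3 - (3) y^2 - 4*(6) y + (4*(3)*(6) - (1)^2)
       = y^3 + (-3) y^2 + (-24) y + (71).
Simplifying: h(y) = y^3 - 3*y^2 - 24*y + 71.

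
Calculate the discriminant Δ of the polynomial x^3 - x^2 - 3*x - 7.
Δ = -1612

For x^3 + a x^2 + b x + c the discriminant is Δ = 18 a b c - 4 a^3 c + a^2 b^2 - 4 b^3 - 27 c^2.
Plug a = -1, b = -3, c = -7:
  18*(-1)*(-3)*(-7) - 4*(-1)^3*(-7) + (-1)^2*(-3)^2 - 4*(-3)^3 - 27*(-7)^2
  = -378 + (-28) + 9 + (108) + (-1323)
  = -1612.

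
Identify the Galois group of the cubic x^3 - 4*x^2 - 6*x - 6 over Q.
Gal(K/Q) = S_3 (symmetric group of order 6)

Compute the discriminant of x^3 + (-4)*x^2 + (-6)*x + (-6): Δ = -3660. Since Δ is not a rational square, the Galois group is not contained in A_3; it must be the full S_3 (irreducibility of the cubic rules out anything smaller).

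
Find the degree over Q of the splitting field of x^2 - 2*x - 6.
[K:Q] = 2

The discriminant of x^2 + (-2)*x + (-6) is b^2 - 4c = 4 - (-24) = 28. Since 28 is not a perfect square in Q, the polynomial is irreducible over Q. Its two roots generate a degree-2 extension, so [K:Q] = 2.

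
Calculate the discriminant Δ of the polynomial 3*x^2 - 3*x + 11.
Δ = -123

For a quadratic a x^2 + b x + c the discriminant is Δ = b^2 - 4ac = (-3)^2 - 4*(3)*(11) = 9 - (132) = -123.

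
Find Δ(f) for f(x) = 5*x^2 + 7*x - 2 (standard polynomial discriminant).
Δ = 89

For a quadratic a x^2 + b x + c the discriminant is Δ = b^2 - 4ac = (7)^2 - 4*(5)*(-2) = 49 - (-40) = 89.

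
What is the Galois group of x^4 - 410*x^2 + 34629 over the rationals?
Gal(K/Q) = V_4 (Klein four-group, Z/2Z × Z/2Z)

f factors as (x^2 - 119)(x^2 - 291), so the splitting field is K = Q(sqrt(119), sqrt(291)). The elements 119, 291, 34629 are all non-squares in Q, so sqrt(119) and sqrt(291) generate independent quadratic extensions. Thus [K:Q] = 4 and Gal(K/Q) is generated by the two order-2 automorphisms sqrt(119) ↦ -sqrt(119) and sqrt(291) ↦ -sqrt(291), giving V_4.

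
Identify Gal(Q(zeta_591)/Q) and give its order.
|Gal(Q(zeta_591)/Q)| = phi(591) = 392; group ≅ (Z/591Z)^* ≅ Z/2Z × Z/196Z

The n-th cyclotomic polynomial Φ_591(x) is the minimal polynomial of zeta_591 over Q and has degree phi(591) = 392. So Q(zeta_591) is a degree-392 Galois extension with Galois group (Z/591Z)^*. By CRT, (Z/591Z)^* ≅ (Z/3Z)^* × (Z/197Z)^*. Each prime-power unit group is (Z/3Z)^* ≅ Z/2Z; (Z/197Z)^* ≅ Z/196Z. Hence Gal(Q(zeta_591)/Q) ≅ Z/2Z × Z/196Z.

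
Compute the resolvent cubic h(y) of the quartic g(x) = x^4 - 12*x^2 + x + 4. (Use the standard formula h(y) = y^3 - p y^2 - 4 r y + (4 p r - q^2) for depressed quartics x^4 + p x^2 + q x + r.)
h(y) = y^3 + 12*y^2 - 16*y - 193

Identify coefficients: p = -12, q = 1, r = 4.
Plug into h(y) = y^3 - p y^2 - 4 r y + (4 p r - q^2):
  h(y) = y^3 - (-12) y^2 - 4*(4) y + (4*(-12)*(4) - (1)^2)
       = y^3 + (12) y^2 + (-16) y + (-193).
Simplifying: h(y) = y^3 + 12*y^2 - 16*y - 193.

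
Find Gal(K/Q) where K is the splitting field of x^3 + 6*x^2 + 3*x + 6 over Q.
Gal(K/Q) = S_3 (symmetric group of order 6)

Compute the discriminant of x^3 + (6)*x^2 + (3)*x + (6): Δ = -3996. Since Δ is not a rational square, the Galois group is not contained in A_3; it must be the full S_3 (irreducibility of the cubic rules out anything smaller).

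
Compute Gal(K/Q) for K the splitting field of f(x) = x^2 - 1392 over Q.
Gal(K/Q) = Z/2Z (cyclic of order 2)

x^2 - 1392 is irreducible over Q since 1392 is not a rational square. The splitting field Q(sqrt(1392)) has degree 2 over Q, and its unique nontrivial automorphism is sqrt(1392) ↦ -sqrt(1392). Hence Gal(Q(sqrt(1392))/Q) = Z/2Z.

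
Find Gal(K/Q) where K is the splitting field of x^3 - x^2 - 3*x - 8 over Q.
Gal(K/Q) = S_3 (symmetric group of order 6)

Compute the discriminant of x^3 + (-1)*x^2 + (-3)*x + (-8): Δ = -2075. Since Δ is not a rational square, the Galois group is not contained in A_3; it must be the full S_3 (irreducibility of the cubic rules out anything smaller).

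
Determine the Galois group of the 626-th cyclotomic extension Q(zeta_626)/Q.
|Gal(Q(zeta_626)/Q)| = phi(626) = 312; group ≅ (Z/626Z)^* ≅ Z/312Z

The n-th cyclotomic polynomial Φ_626(x) is the minimal polynomial of zeta_626 over Q and has degree phi(626) = 312. So Q(zeta_626) is a degree-312 Galois extension with Galois group (Z/626Z)^*. By CRT, (Z/626Z)^* ≅ (Z/2Z)^* × (Z/313Z)^*. Each prime-power unit group is (Z/2Z)^* ≅ trivial group (order 1); (Z/313Z)^* ≅ Z/312Z. Hence Gal(Q(zeta_626)/Q) ≅ Z/312Z.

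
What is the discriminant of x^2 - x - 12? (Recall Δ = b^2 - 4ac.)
Δ = 49

For a quadratic a x^2 + b x + c the discriminant is Δ = b^2 - 4ac = (-1)^2 - 4*(1)*(-12) = 1 - (-48) = 49.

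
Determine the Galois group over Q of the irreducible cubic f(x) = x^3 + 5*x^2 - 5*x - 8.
Gal(K/Q) = S_3 (symmetric group of order 6)

Compute the discriminant of x^3 + (5)*x^2 + (-5)*x + (-8): Δ = 6997. Since Δ is not a rational square, the Galois group is not contained in A_3; it must be the full S_3 (irreducibility of the cubic rules out anything smaller).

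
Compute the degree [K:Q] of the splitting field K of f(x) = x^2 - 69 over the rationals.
[K:Q] = 2

The polynomial x^2 - 69 is irreducible over Q since 69 is not a perfect square. Its splitting field is Q(sqrt(69)), which has degree 2 over Q.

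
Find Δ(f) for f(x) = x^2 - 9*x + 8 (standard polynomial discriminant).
Δ = 49

For a quadratic a x^2 + b x + c the discriminant is Δ = b^2 - 4ac = (-9)^2 - 4*(1)*(8) = 81 - (32) = 49.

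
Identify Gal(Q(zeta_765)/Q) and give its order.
|Gal(Q(zeta_765)/Q)| = phi(765) = 384; group ≅ (Z/765Z)^* ≅ Z/4Z × Z/6Z × Z/16Z

The n-th cyclotomic polynomial Φ_765(x) is the minimal polynomial of zeta_765 over Q and has degree phi(765) = 384. So Q(zeta_765) is a degree-384 Galois extension with Galois group (Z/765Z)^*. By CRT, (Z/765Z)^* ≅ (Z/9Z)^* × (Z/5Z)^* × (Z/17Z)^*. Each prime-power unit group is (Z/9Z)^* ≅ Z/6Z; (Z/5Z)^* ≅ Z/4Z; (Z/17Z)^* ≅ Z/16Z. Hence Gal(Q(zeta_765)/Q) ≅ Z/4Z × Z/6Z × Z/16Z.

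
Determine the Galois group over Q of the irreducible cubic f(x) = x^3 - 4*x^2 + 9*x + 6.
Gal(K/Q) = S_3 (symmetric group of order 6)

Compute the discriminant of x^3 + (-4)*x^2 + (9)*x + (6): Δ = -4944. Since Δ is not a rational square, the Galois group is not contained in A_3; it must be the full S_3 (irreducibility of the cubic rules out anything smaller).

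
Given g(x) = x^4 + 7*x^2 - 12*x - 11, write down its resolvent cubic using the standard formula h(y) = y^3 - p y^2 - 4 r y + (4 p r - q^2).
h(y) = y^3 - 7*y^2 + 44*y - 452

Identify coefficients: p = 7, q = -12, r = -11.
Plug into h(y) = y^3 - p y^2 - 4 r y + (4 p r - q^2):
  h(y) = y^3 - (7) y^2 - 4*(-11) y + (4*(7)*(-11) - (-12)^2)
       = y^3 + (-7) y^2 + (44) y + (-452).
Simplifying: h(y) = y^3 - 7*y^2 + 44*y - 452.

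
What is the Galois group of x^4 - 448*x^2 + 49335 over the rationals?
Gal(K/Q) = V_4 (Klein four-group, Z/2Z × Z/2Z)

f factors as (x^2 - 195)(x^2 - 253), so the splitting field is K = Q(sqrt(195), sqrt(253)). The elements 195, 253, 49335 are all non-squares in Q, so sqrt(195) and sqrt(253) generate independent quadratic extensions. Thus [K:Q] = 4 and Gal(K/Q) is generated by the two order-2 automorphisms sqrt(195) ↦ -sqrt(195) and sqrt(253) ↦ -sqrt(253), giving V_4.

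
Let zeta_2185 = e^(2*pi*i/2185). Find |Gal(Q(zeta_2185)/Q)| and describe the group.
|Gal(Q(zeta_2185)/Q)| = phi(2185) = 1584; group ≅ (Z/2185Z)^* ≅ Z/4Z × Z/18Z × Z/22Z

The n-th cyclotomic polynomial Φ_2185(x) is the minimal polynomial of zeta_2185 over Q and has degree phi(2185) = 1584. So Q(zeta_2185) is a degree-1584 Galois extension with Galois group (Z/2185Z)^*. By CRT, (Z/2185Z)^* ≅ (Z/5Z)^* × (Z/19Z)^* × (Z/23Z)^*. Each prime-power unit group is (Z/5Z)^* ≅ Z/4Z; (Z/19Z)^* ≅ Z/18Z; (Z/23Z)^* ≅ Z/22Z. Hence Gal(Q(zeta_2185)/Q) ≅ Z/4Z × Z/18Z × Z/22Z.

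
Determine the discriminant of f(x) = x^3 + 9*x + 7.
Δ = -4239

For a depressed cubic x^3 + p x + q the discriminant is Δ = -4 p^3 - 27 q^2 = -4*(9)^3 - 27*(7)^2 = -2916 - 1323 = -4239.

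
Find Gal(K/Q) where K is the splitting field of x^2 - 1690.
Gal(K/Q) = Z/2Z (cyclic of order 2)

x^2 - 1690 is irreducible over Q since 1690 is not a rational square. The splitting field Q(sqrt(1690)) has degree 2 over Q, and its unique nontrivial automorphism is sqrt(1690) ↦ -sqrt(1690). Hence Gal(Q(sqrt(1690))/Q) = Z/2Z.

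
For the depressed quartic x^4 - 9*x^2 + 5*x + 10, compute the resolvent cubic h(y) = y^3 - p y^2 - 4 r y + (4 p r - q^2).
h(y) = y^3 + 9*y^2 - 40*y - 385

Identify coefficients: p = -9, q = 5, r = 10.
Plug into h(y) = y^3 - p y^2 - 4 r y + (4 p r - q^2):
  h(y) = y^3 - (-9) y^2 - 4*(10) y + (4*(-9)*(10) - (5)^2)
       = y^3 + (9) y^2 + (-40) y + (-385).
Simplifying: h(y) = y^3 + 9*y^2 - 40*y - 385.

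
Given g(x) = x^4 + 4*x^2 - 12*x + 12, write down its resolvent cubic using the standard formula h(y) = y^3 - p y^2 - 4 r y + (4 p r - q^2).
h(y) = y^3 - 4*y^2 - 48*y + 48

Identify coefficients: p = 4, q = -12, r = 12.
Plug into h(y) = y^3 - p y^2 - 4 r y + (4 p r - q^2):
  h(y) = y^3 - (4) y^2 - 4*(12) y + (4*(4)*(12) - (-12)^2)
       = y^3 + (-4) y^2 + (-48) y + (48).
Simplifying: h(y) = y^3 - 4*y^2 - 48*y + 48.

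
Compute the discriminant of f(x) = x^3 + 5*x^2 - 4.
Δ = 1568

For x^3 + a x^2 + b x + c the discriminant is Δ = 18 a b c - 4 a^3 c + a^2 b^2 - 4 b^3 - 27 c^2.
Plug a = 5, b = 0, c = -4:
  18*(5)*(0)*(-4) - 4*(5)^3*(-4) + (5)^2*(0)^2 - 4*(0)^3 - 27*(-4)^2
  = 0 + (2000) + 0 + (0) + (-432)
  = 1568.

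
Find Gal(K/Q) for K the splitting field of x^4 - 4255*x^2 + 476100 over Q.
Gal(K/Q) = Z/2Z (cyclic of order 2)

f factors as (x^2 - 115)(x^2 - 4140), so the splitting field is K = Q(sqrt(115), sqrt(4140)). The squarefree part of 115 is 115 and the squarefree part of 4140 is also 115, so sqrt(115) and sqrt(4140) are both rational multiples of sqrt(115). Hence Q(sqrt(115)) = Q(sqrt(4140)) = Q(sqrt(115)), and the splitting field collapses to a single degree-2 extension with Galois group Z/2Z.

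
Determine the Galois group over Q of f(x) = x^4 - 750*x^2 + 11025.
Gal(K/Q) = Z/2Z (cyclic of order 2)

f factors as (x^2 - 735)(x^2 - 15), so the splitting field is K = Q(sqrt(735), sqrt(15)). The squarefree part of 735 is 15 and the squarefree part of 15 is also 15, so sqrt(735) and sqrt(15) are both rational multiples of sqrt(15). Hence Q(sqrt(735)) = Q(sqrt(15)) = Q(sqrt(15)), and the splitting field collapses to a single degree-2 extension with Galois group Z/2Z.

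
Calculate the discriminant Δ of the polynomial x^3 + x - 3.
Δ = -247

For a depressed cubic x^3 + p x + q the discriminant is Δ = -4 p^3 - 27 q^2 = -4*(1)^3 - 27*(-3)^2 = -4 - 243 = -247.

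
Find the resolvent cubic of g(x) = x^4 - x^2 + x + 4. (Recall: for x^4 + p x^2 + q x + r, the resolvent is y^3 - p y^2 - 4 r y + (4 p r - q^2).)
h(y) = y^3 + y^2 - 16*y - 17

Identify coefficients: p = -1, q = 1, r = 4.
Plug into h(y) = y^3 - p y^2 - 4 r y + (4 p r - q^2):
  h(y) = y^3 - (-1) y^2 - 4*(4) y + (4*(-1)*(4) - (1)^2)
       = y^3 + (1) y^2 + (-16) y + (-17).
Simplifying: h(y) = y^3 + y^2 - 16*y - 17.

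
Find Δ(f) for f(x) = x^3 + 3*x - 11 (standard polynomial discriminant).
Δ = -3375

For a depressed cubic x^3 + p x + q the discriminant is Δ = -4 p^3 - 27 q^2 = -4*(3)^3 - 27*(-11)^2 = -108 - 3267 = -3375.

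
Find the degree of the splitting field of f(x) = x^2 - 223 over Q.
[K:Q] = 2

The polynomial x^2 - 223 is irreducible over Q since 223 is not a perfect square. Its splitting field is Q(sqrt(223)), which has degree 2 over Q.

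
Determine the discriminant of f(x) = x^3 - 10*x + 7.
Δ = 2677

For a depressed cubic x^3 + p x + q the discriminant is Δ = -4 p^3 - 27 q^2 = -4*(-10)^3 - 27*(7)^2 = 4000 - 1323 = 2677.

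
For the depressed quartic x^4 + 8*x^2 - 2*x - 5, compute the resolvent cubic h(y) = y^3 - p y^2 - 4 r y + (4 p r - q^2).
h(y) = y^3 - 8*y^2 + 20*y - 164

Identify coefficients: p = 8, q = -2, r = -5.
Plug into h(y) = y^3 - p y^2 - 4 r y + (4 p r - q^2):
  h(y) = y^3 - (8) y^2 - 4*(-5) y + (4*(8)*(-5) - (-2)^2)
       = y^3 + (-8) y^2 + (20) y + (-164).
Simplifying: h(y) = y^3 - 8*y^2 + 20*y - 164.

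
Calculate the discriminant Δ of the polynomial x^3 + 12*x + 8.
Δ = -8640

For a depressed cubic x^3 + p x + q the discriminant is Δ = -4 p^3 - 27 q^2 = -4*(12)^3 - 27*(8)^2 = -6912 - 1728 = -8640.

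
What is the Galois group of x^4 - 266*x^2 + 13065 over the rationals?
Gal(K/Q) = V_4 (Klein four-group, Z/2Z × Z/2Z)

f factors as (x^2 - 201)(x^2 - 65), so the splitting field is K = Q(sqrt(201), sqrt(65)). The elements 201, 65, 13065 are all non-squares in Q, so sqrt(201) and sqrt(65) generate independent quadratic extensions. Thus [K:Q] = 4 and Gal(K/Q) is generated by the two order-2 automorphisms sqrt(201) ↦ -sqrt(201) and sqrt(65) ↦ -sqrt(65), giving V_4.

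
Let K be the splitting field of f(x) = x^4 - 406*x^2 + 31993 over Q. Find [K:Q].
[K:Q] = 4

f factors as (x^2 - 107)(x^2 - 299); the splitting field is K = Q(sqrt(107), sqrt(299)). Since 107, 299, and 31993 are all non-squares in Q, the three subfields Q(sqrt(107)), Q(sqrt(299)), Q(sqrt(31993)) are distinct degree-2 extensions, so [K:Q] = 4 (Klein four Galois group).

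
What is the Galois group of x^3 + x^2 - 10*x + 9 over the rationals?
Gal(K/Q) = S_3 (symmetric group of order 6)

Compute the discriminant of x^3 + (1)*x^2 + (-10)*x + (9): Δ = 257. Since Δ is not a rational square, the Galois group is not contained in A_3; it must be the full S_3 (irreducibility of the cubic rules out anything smaller).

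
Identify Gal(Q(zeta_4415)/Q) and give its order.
|Gal(Q(zeta_4415)/Q)| = phi(4415) = 3528; group ≅ (Z/4415Z)^* ≅ Z/4Z × Z/882Z

The n-th cyclotomic polynomial Φ_4415(x) is the minimal polynomial of zeta_4415 over Q and has degree phi(4415) = 3528. So Q(zeta_4415) is a degree-3528 Galois extension with Galois group (Z/4415Z)^*. By CRT, (Z/4415Z)^* ≅ (Z/5Z)^* × (Z/883Z)^*. Each prime-power unit group is (Z/5Z)^* ≅ Z/4Z; (Z/883Z)^* ≅ Z/882Z. Hence Gal(Q(zeta_4415)/Q) ≅ Z/4Z × Z/882Z.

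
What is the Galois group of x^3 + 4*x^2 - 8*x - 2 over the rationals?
Gal(K/Q) = S_3 (symmetric group of order 6)

Compute the discriminant of x^3 + (4)*x^2 + (-8)*x + (-2): Δ = 4628. Since Δ is not a rational square, the Galois group is not contained in A_3; it must be the full S_3 (irreducibility of the cubic rules out anything smaller).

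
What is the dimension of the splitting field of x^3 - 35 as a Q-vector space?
[K:Q] = 6

x^3 - 35 has one real root r = 35^(1/3) and two complex roots r*zeta_3, r*zeta_3^2 where zeta_3 = e^(2*pi*i/3). The splitting field is Q(r, zeta_3). [Q(r):Q] = 3 and [Q(zeta_3):Q] = 2 with gcd = 1, so [Q(r, zeta_3):Q] = 3 * 2 = 6.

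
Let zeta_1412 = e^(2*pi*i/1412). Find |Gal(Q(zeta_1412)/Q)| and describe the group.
|Gal(Q(zeta_1412)/Q)| = phi(1412) = 704; group ≅ (Z/1412Z)^* ≅ Z/2Z × Z/352Z

The n-th cyclotomic polynomial Φ_1412(x) is the minimal polynomial of zeta_1412 over Q and has degree phi(1412) = 704. So Q(zeta_1412) is a degree-704 Galois extension with Galois group (Z/1412Z)^*. By CRT, (Z/1412Z)^* ≅ (Z/4Z)^* × (Z/353Z)^*. Each prime-power unit group is (Z/4Z)^* ≅ Z/2Z; (Z/353Z)^* ≅ Z/352Z. Hence Gal(Q(zeta_1412)/Q) ≅ Z/2Z × Z/352Z.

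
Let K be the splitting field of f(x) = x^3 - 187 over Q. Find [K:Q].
[K:Q] = 6

x^3 - 187 has one real root r = 187^(1/3) and two complex roots r*zeta_3, r*zeta_3^2 where zeta_3 = e^(2*pi*i/3). The splitting field is Q(r, zeta_3). [Q(r):Q] = 3 and [Q(zeta_3):Q] = 2 with gcd = 1, so [Q(r, zeta_3):Q] = 3 * 2 = 6.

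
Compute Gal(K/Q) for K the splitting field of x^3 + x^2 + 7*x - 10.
Gal(K/Q) = S_3 (symmetric group of order 6)

Compute the discriminant of x^3 + (1)*x^2 + (7)*x + (-10): Δ = -5243. Since Δ is not a rational square, the Galois group is not contained in A_3; it must be the full S_3 (irreducibility of the cubic rules out anything smaller).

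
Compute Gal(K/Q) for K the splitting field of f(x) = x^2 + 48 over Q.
Gal(K/Q) = Z/2Z (cyclic of order 2)

x^2 + 48 is irreducible over Q since -48 is not a rational square. The splitting field Q(sqrt(-48)) has degree 2 over Q, and its unique nontrivial automorphism is sqrt(-48) ↦ -sqrt(-48). Hence Gal(Q(sqrt(-48))/Q) = Z/2Z.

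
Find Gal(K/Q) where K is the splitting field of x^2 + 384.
Gal(K/Q) = Z/2Z (cyclic of order 2)

x^2 + 384 is irreducible over Q since -384 is not a rational square. The splitting field Q(sqrt(-384)) has degree 2 over Q, and its unique nontrivial automorphism is sqrt(-384) ↦ -sqrt(-384). Hence Gal(Q(sqrt(-384))/Q) = Z/2Z.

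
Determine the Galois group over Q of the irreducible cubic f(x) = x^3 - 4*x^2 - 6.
Gal(K/Q) = S_3 (symmetric group of order 6)

Compute the discriminant of x^3 + (-4)*x^2 + (0)*x + (-6): Δ = -2508. Since Δ is not a rational square, the Galois group is not contained in A_3; it must be the full S_3 (irreducibility of the cubic rules out anything smaller).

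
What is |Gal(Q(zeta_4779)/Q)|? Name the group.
|Gal(Q(zeta_4779)/Q)| = phi(4779) = 3132; group ≅ (Z/4779Z)^* ≅ Z/54Z × Z/58Z

The n-th cyclotomic polynomial Φ_4779(x) is the minimal polynomial of zeta_4779 over Q and has degree phi(4779) = 3132. So Q(zeta_4779) is a degree-3132 Galois extension with Galois group (Z/4779Z)^*. By CRT, (Z/4779Z)^* ≅ (Z/81Z)^* × (Z/59Z)^*. Each prime-power unit group is (Z/81Z)^* ≅ Z/54Z; (Z/59Z)^* ≅ Z/58Z. Hence Gal(Q(zeta_4779)/Q) ≅ Z/54Z × Z/58Z.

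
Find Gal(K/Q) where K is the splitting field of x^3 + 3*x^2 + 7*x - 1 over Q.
Gal(K/Q) = S_3 (symmetric group of order 6)

Compute the discriminant of x^3 + (3)*x^2 + (7)*x + (-1): Δ = -1228. Since Δ is not a rational square, the Galois group is not contained in A_3; it must be the full S_3 (irreducibility of the cubic rules out anything smaller).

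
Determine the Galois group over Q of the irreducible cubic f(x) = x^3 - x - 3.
Gal(K/Q) = S_3 (symmetric group of order 6)

Compute the discriminant of x^3 + (0)*x^2 + (-1)*x + (-3): Δ = -239. Since Δ is not a rational square, the Galois group is not contained in A_3; it must be the full S_3 (irreducibility of the cubic rules out anything smaller).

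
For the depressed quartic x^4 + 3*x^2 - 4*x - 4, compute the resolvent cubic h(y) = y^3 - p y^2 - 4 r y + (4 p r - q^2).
h(y) = y^3 - 3*y^2 + 16*y - 64

Identify coefficients: p = 3, q = -4, r = -4.
Plug into h(y) = y^3 - p y^2 - 4 r y + (4 p r - q^2):
  h(y) = y^3 - (3) y^2 - 4*(-4) y + (4*(3)*(-4) - (-4)^2)
       = y^3 + (-3) y^2 + (16) y + (-64).
Simplifying: h(y) = y^3 - 3*y^2 + 16*y - 64.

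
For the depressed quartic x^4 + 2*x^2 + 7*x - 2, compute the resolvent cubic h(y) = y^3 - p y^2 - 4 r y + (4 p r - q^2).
h(y) = y^3 - 2*y^2 + 8*y - 65

Identify coefficients: p = 2, q = 7, r = -2.
Plug into h(y) = y^3 - p y^2 - 4 r y + (4 p r - q^2):
  h(y) = y^3 - (2) y^2 - 4*(-2) y + (4*(2)*(-2) - (7)^2)
       = y^3 + (-2) y^2 + (8) y + (-65).
Simplifying: h(y) = y^3 - 2*y^2 + 8*y - 65.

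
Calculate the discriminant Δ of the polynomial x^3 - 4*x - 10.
Δ = -2444

For a depressed cubic x^3 + p x + q the discriminant is Δ = -4 p^3 - 27 q^2 = -4*(-4)^3 - 27*(-10)^2 = 256 - 2700 = -2444.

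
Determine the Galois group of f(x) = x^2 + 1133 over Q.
Gal(K/Q) = Z/2Z (cyclic of order 2)

x^2 + 1133 is irreducible over Q since -1133 is not a rational square. The splitting field Q(sqrt(-1133)) has degree 2 over Q, and its unique nontrivial automorphism is sqrt(-1133) ↦ -sqrt(-1133). Hence Gal(Q(sqrt(-1133))/Q) = Z/2Z.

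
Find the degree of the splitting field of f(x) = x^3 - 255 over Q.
[K:Q] = 6

x^3 - 255 has one real root r = 255^(1/3) and two complex roots r*zeta_3, r*zeta_3^2 where zeta_3 = e^(2*pi*i/3). The splitting field is Q(r, zeta_3). [Q(r):Q] = 3 and [Q(zeta_3):Q] = 2 with gcd = 1, so [Q(r, zeta_3):Q] = 3 * 2 = 6.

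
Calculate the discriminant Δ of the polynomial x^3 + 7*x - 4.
Δ = -1804

For a depressed cubic x^3 + p x + q the discriminant is Δ = -4 p^3 - 27 q^2 = -4*(7)^3 - 27*(-4)^2 = -1372 - 432 = -1804.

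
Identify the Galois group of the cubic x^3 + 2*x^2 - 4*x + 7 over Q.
Gal(K/Q) = S_3 (symmetric group of order 6)

Compute the discriminant of x^3 + (2)*x^2 + (-4)*x + (7): Δ = -2235. Since Δ is not a rational square, the Galois group is not contained in A_3; it must be the full S_3 (irreducibility of the cubic rules out anything smaller).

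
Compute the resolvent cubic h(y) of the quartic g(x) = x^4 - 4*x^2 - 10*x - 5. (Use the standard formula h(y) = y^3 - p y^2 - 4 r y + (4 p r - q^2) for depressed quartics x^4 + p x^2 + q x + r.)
h(y) = y^3 + 4*y^2 + 20*y - 20

Identify coefficients: p = -4, q = -10, r = -5.
Plug into h(y) = y^3 - p y^2 - 4 r y + (4 p r - q^2):
  h(y) = y^3 - (-4) y^2 - 4*(-5) y + (4*(-4)*(-5) - (-10)^2)
       = y^3 + (4) y^2 + (20) y + (-20).
Simplifying: h(y) = y^3 + 4*y^2 + 20*y - 20.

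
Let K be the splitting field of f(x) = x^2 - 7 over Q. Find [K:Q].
[K:Q] = 2

The discriminant of x^2 + (0)*x + (-7) is b^2 - 4c = 0 - (-28) = 28. Since 28 is not a perfect square in Q, the polynomial is irreducible over Q. Its two roots generate a degree-2 extension, so [K:Q] = 2.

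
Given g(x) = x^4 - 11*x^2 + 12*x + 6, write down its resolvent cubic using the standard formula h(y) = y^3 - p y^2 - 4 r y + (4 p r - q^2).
h(y) = y^3 + 11*y^2 - 24*y - 408

Identify coefficients: p = -11, q = 12, r = 6.
Plug into h(y) = y^3 - p y^2 - 4 r y + (4 p r - q^2):
  h(y) = y^3 - (-11) y^2 - 4*(6) y + (4*(-11)*(6) - (12)^2)
       = y^3 + (11) y^2 + (-24) y + (-408).
Simplifying: h(y) = y^3 + 11*y^2 - 24*y - 408.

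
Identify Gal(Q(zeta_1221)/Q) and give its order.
|Gal(Q(zeta_1221)/Q)| = phi(1221) = 720; group ≅ (Z/1221Z)^* ≅ Z/2Z × Z/10Z × Z/36Z

The n-th cyclotomic polynomial Φ_1221(x) is the minimal polynomial of zeta_1221 over Q and has degree phi(1221) = 720. So Q(zeta_1221) is a degree-720 Galois extension with Galois group (Z/1221Z)^*. By CRT, (Z/1221Z)^* ≅ (Z/3Z)^* × (Z/11Z)^* × (Z/37Z)^*. Each prime-power unit group is (Z/3Z)^* ≅ Z/2Z; (Z/11Z)^* ≅ Z/10Z; (Z/37Z)^* ≅ Z/36Z. Hence Gal(Q(zeta_1221)/Q) ≅ Z/2Z × Z/10Z × Z/36Z.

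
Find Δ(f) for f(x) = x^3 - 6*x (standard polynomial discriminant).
Δ = 864

For a depressed cubic x^3 + p x + q the discriminant is Δ = -4 p^3 - 27 q^2 = -4*(-6)^3 - 27*(0)^2 = 864 - 0 = 864.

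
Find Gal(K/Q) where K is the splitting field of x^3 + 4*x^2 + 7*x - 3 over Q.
Gal(K/Q) = S_3 (symmetric group of order 6)

Compute the discriminant of x^3 + (4)*x^2 + (7)*x + (-3): Δ = -1575. Since Δ is not a rational square, the Galois group is not contained in A_3; it must be the full S_3 (irreducibility of the cubic rules out anything smaller).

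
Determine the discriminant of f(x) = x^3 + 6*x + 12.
Δ = -4752

For a depressed cubic x^3 + p x + q the discriminant is Δ = -4 p^3 - 27 q^2 = -4*(6)^3 - 27*(12)^2 = -864 - 3888 = -4752.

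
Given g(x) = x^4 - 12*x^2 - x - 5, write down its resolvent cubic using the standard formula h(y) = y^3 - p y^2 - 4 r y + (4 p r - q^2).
h(y) = y^3 + 12*y^2 + 20*y + 239

Identify coefficients: p = -12, q = -1, r = -5.
Plug into h(y) = y^3 - p y^2 - 4 r y + (4 p r - q^2):
  h(y) = y^3 - (-12) y^2 - 4*(-5) y + (4*(-12)*(-5) - (-1)^2)
       = y^3 + (12) y^2 + (20) y + (239).
Simplifying: h(y) = y^3 + 12*y^2 + 20*y + 239.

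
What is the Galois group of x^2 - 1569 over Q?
Gal(K/Q) = Z/2Z (cyclic of order 2)

x^2 - 1569 is irreducible over Q since 1569 is not a rational square. The splitting field Q(sqrt(1569)) has degree 2 over Q, and its unique nontrivial automorphism is sqrt(1569) ↦ -sqrt(1569). Hence Gal(Q(sqrt(1569))/Q) = Z/2Z.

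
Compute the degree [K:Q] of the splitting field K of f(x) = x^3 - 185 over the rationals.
[K:Q] = 6

x^3 - 185 has one real root r = 185^(1/3) and two complex roots r*zeta_3, r*zeta_3^2 where zeta_3 = e^(2*pi*i/3). The splitting field is Q(r, zeta_3). [Q(r):Q] = 3 and [Q(zeta_3):Q] = 2 with gcd = 1, so [Q(r, zeta_3):Q] = 3 * 2 = 6.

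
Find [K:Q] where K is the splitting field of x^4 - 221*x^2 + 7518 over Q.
[K:Q] = 4

f factors as (x^2 - 179)(x^2 - 42); the splitting field is K = Q(sqrt(179), sqrt(42)). Since 179, 42, and 7518 are all non-squares in Q, the three subfields Q(sqrt(179)), Q(sqrt(42)), Q(sqrt(7518)) are distinct degree-2 extensions, so [K:Q] = 4 (Klein four Galois group).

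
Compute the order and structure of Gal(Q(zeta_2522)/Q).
|Gal(Q(zeta_2522)/Q)| = phi(2522) = 1152; group ≅ (Z/2522Z)^* ≅ Z/12Z × Z/96Z

The n-th cyclotomic polynomial Φ_2522(x) is the minimal polynomial of zeta_2522 over Q and has degree phi(2522) = 1152. So Q(zeta_2522) is a degree-1152 Galois extension with Galois group (Z/2522Z)^*. By CRT, (Z/2522Z)^* ≅ (Z/2Z)^* × (Z/13Z)^* × (Z/97Z)^*. Each prime-power unit group is (Z/2Z)^* ≅ trivial group (order 1); (Z/13Z)^* ≅ Z/12Z; (Z/97Z)^* ≅ Z/96Z. Hence Gal(Q(zeta_2522)/Q) ≅ Z/12Z × Z/96Z.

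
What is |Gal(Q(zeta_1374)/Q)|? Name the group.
|Gal(Q(zeta_1374)/Q)| = phi(1374) = 456; group ≅ (Z/1374Z)^* ≅ Z/2Z × Z/228Z

The n-th cyclotomic polynomial Φ_1374(x) is the minimal polynomial of zeta_1374 over Q and has degree phi(1374) = 456. So Q(zeta_1374) is a degree-456 Galois extension with Galois group (Z/1374Z)^*. By CRT, (Z/1374Z)^* ≅ (Z/2Z)^* × (Z/3Z)^* × (Z/229Z)^*. Each prime-power unit group is (Z/2Z)^* ≅ trivial group (order 1); (Z/3Z)^* ≅ Z/2Z; (Z/229Z)^* ≅ Z/228Z. Hence Gal(Q(zeta_1374)/Q) ≅ Z/2Z × Z/228Z.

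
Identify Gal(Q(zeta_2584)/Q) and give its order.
|Gal(Q(zeta_2584)/Q)| = phi(2584) = 1152; group ≅ (Z/2584Z)^* ≅ Z/2Z × Z/2Z × Z/16Z × Z/18Z

The n-th cyclotomic polynomial Φ_2584(x) is the minimal polynomial of zeta_2584 over Q and has degree phi(2584) = 1152. So Q(zeta_2584) is a degree-1152 Galois extension with Galois group (Z/2584Z)^*. By CRT, (Z/2584Z)^* ≅ (Z/8Z)^* × (Z/17Z)^* × (Z/19Z)^*. Each prime-power unit group is (Z/8Z)^* ≅ Z/2Z × Z/2Z; (Z/17Z)^* ≅ Z/16Z; (Z/19Z)^* ≅ Z/18Z. Hence Gal(Q(zeta_2584)/Q) ≅ Z/2Z × Z/2Z × Z/16Z × Z/18Z.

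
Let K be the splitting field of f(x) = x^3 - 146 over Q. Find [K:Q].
[K:Q] = 6

x^3 - 146 has one real root r = 146^(1/3) and two complex roots r*zeta_3, r*zeta_3^2 where zeta_3 = e^(2*pi*i/3). The splitting field is Q(r, zeta_3). [Q(r):Q] = 3 and [Q(zeta_3):Q] = 2 with gcd = 1, so [Q(r, zeta_3):Q] = 3 * 2 = 6.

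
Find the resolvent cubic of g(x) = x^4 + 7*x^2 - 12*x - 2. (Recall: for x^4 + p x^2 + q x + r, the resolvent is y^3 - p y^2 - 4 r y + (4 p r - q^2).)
h(y) = y^3 - 7*y^2 + 8*y - 200

Identify coefficients: p = 7, q = -12, r = -2.
Plug into h(y) = y^3 - p y^2 - 4 r y + (4 p r - q^2):
  h(y) = y^3 - (7) y^2 - 4*(-2) y + (4*(7)*(-2) - (-12)^2)
       = y^3 + (-7) y^2 + (8) y + (-200).
Simplifying: h(y) = y^3 - 7*y^2 + 8*y - 200.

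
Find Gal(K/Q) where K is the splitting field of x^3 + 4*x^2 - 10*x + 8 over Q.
Gal(K/Q) = S_3 (symmetric group of order 6)

Compute the discriminant of x^3 + (4)*x^2 + (-10)*x + (8): Δ = -3936. Since Δ is not a rational square, the Galois group is not contained in A_3; it must be the full S_3 (irreducibility of the cubic rules out anything smaller).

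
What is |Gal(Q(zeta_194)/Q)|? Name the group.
|Gal(Q(zeta_194)/Q)| = phi(194) = 96; group ≅ (Z/194Z)^* ≅ Z/96Z

The n-th cyclotomic polynomial Φ_194(x) is the minimal polynomial of zeta_194 over Q and has degree phi(194) = 96. So Q(zeta_194) is a degree-96 Galois extension with Galois group (Z/194Z)^*. By CRT, (Z/194Z)^* ≅ (Z/2Z)^* × (Z/97Z)^*. Each prime-power unit group is (Z/2Z)^* ≅ trivial group (order 1); (Z/97Z)^* ≅ Z/96Z. Hence Gal(Q(zeta_194)/Q) ≅ Z/96Z.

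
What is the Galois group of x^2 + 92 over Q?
Gal(K/Q) = Z/2Z (cyclic of order 2)

x^2 + 92 is irreducible over Q since -92 is not a rational square. The splitting field Q(sqrt(-92)) has degree 2 over Q, and its unique nontrivial automorphism is sqrt(-92) ↦ -sqrt(-92). Hence Gal(Q(sqrt(-92))/Q) = Z/2Z.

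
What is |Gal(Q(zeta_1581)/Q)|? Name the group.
|Gal(Q(zeta_1581)/Q)| = phi(1581) = 960; group ≅ (Z/1581Z)^* ≅ Z/2Z × Z/16Z × Z/30Z

The n-th cyclotomic polynomial Φ_1581(x) is the minimal polynomial of zeta_1581 over Q and has degree phi(1581) = 960. So Q(zeta_1581) is a degree-960 Galois extension with Galois group (Z/1581Z)^*. By CRT, (Z/1581Z)^* ≅ (Z/3Z)^* × (Z/17Z)^* × (Z/31Z)^*. Each prime-power unit group is (Z/3Z)^* ≅ Z/2Z; (Z/17Z)^* ≅ Z/16Z; (Z/31Z)^* ≅ Z/30Z. Hence Gal(Q(zeta_1581)/Q) ≅ Z/2Z × Z/16Z × Z/30Z.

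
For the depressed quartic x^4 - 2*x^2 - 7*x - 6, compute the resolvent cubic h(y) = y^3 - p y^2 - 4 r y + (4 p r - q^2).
h(y) = y^3 + 2*y^2 + 24*y - 1

Identify coefficients: p = -2, q = -7, r = -6.
Plug into h(y) = y^3 - p y^2 - 4 r y + (4 p r - q^2):
  h(y) = y^3 - (-2) y^2 - 4*(-6) y + (4*(-2)*(-6) - (-7)^2)
       = y^3 + (2) y^2 + (24) y + (-1).
Simplifying: h(y) = y^3 + 2*y^2 + 24*y - 1.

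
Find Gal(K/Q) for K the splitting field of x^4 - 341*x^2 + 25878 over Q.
Gal(K/Q) = V_4 (Klein four-group, Z/2Z × Z/2Z)

f factors as (x^2 - 114)(x^2 - 227), so the splitting field is K = Q(sqrt(114), sqrt(227)). The elements 114, 227, 25878 are all non-squares in Q, so sqrt(114) and sqrt(227) generate independent quadratic extensions. Thus [K:Q] = 4 and Gal(K/Q) is generated by the two order-2 automorphisms sqrt(114) ↦ -sqrt(114) and sqrt(227) ↦ -sqrt(227), giving V_4.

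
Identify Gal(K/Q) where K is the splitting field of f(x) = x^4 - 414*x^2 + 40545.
Gal(K/Q) = V_4 (Klein four-group, Z/2Z × Z/2Z)

f factors as (x^2 - 159)(x^2 - 255), so the splitting field is K = Q(sqrt(159), sqrt(255)). The elements 159, 255, 40545 are all non-squares in Q, so sqrt(159) and sqrt(255) generate independent quadratic extensions. Thus [K:Q] = 4 and Gal(K/Q) is generated by the two order-2 automorphisms sqrt(159) ↦ -sqrt(159) and sqrt(255) ↦ -sqrt(255), giving V_4.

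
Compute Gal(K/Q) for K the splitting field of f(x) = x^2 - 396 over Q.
Gal(K/Q) = Z/2Z (cyclic of order 2)

x^2 - 396 is irreducible over Q since 396 is not a rational square. The splitting field Q(sqrt(396)) has degree 2 over Q, and its unique nontrivial automorphism is sqrt(396) ↦ -sqrt(396). Hence Gal(Q(sqrt(396))/Q) = Z/2Z.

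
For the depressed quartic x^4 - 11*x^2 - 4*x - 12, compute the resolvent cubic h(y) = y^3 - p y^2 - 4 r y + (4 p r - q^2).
h(y) = y^3 + 11*y^2 + 48*y + 512

Identify coefficients: p = -11, q = -4, r = -12.
Plug into h(y) = y^3 - p y^2 - 4 r y + (4 p r - q^2):
  h(y) = y^3 - (-11) y^2 - 4*(-12) y + (4*(-11)*(-12) - (-4)^2)
       = y^3 + (11) y^2 + (48) y + (512).
Simplifying: h(y) = y^3 + 11*y^2 + 48*y + 512.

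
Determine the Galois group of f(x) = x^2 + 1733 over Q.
Gal(K/Q) = Z/2Z (cyclic of order 2)

x^2 + 1733 is irreducible over Q since -1733 is not a rational square. The splitting field Q(sqrt(-1733)) has degree 2 over Q, and its unique nontrivial automorphism is sqrt(-1733) ↦ -sqrt(-1733). Hence Gal(Q(sqrt(-1733))/Q) = Z/2Z.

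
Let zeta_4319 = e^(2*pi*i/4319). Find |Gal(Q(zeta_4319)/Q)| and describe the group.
|Gal(Q(zeta_4319)/Q)| = phi(4319) = 3696; group ≅ (Z/4319Z)^* ≅ Z/6Z × Z/616Z

The n-th cyclotomic polynomial Φ_4319(x) is the minimal polynomial of zeta_4319 over Q and has degree phi(4319) = 3696. So Q(zeta_4319) is a degree-3696 Galois extension with Galois group (Z/4319Z)^*. By CRT, (Z/4319Z)^* ≅ (Z/7Z)^* × (Z/617Z)^*. Each prime-power unit group is (Z/7Z)^* ≅ Z/6Z; (Z/617Z)^* ≅ Z/616Z. Hence Gal(Q(zeta_4319)/Q) ≅ Z/6Z × Z/616Z.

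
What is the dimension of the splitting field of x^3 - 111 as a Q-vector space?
[K:Q] = 6

x^3 - 111 has one real root r = 111^(1/3) and two complex roots r*zeta_3, r*zeta_3^2 where zeta_3 = e^(2*pi*i/3). The splitting field is Q(r, zeta_3). [Q(r):Q] = 3 and [Q(zeta_3):Q] = 2 with gcd = 1, so [Q(r, zeta_3):Q] = 3 * 2 = 6.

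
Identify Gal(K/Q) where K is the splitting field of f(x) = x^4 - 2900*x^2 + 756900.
Gal(K/Q) = Z/2Z (cyclic of order 2)

f factors as (x^2 - 2610)(x^2 - 290), so the splitting field is K = Q(sqrt(2610), sqrt(290)). The squarefree part of 2610 is 290 and the squarefree part of 290 is also 290, so sqrt(2610) and sqrt(290) are both rational multiples of sqrt(290). Hence Q(sqrt(2610)) = Q(sqrt(290)) = Q(sqrt(290)), and the splitting field collapses to a single degree-2 extension with Galois group Z/2Z.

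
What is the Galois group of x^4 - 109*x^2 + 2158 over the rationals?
Gal(K/Q) = V_4 (Klein four-group, Z/2Z × Z/2Z)

f factors as (x^2 - 26)(x^2 - 83), so the splitting field is K = Q(sqrt(26), sqrt(83)). The elements 26, 83, 2158 are all non-squares in Q, so sqrt(26) and sqrt(83) generate independent quadratic extensions. Thus [K:Q] = 4 and Gal(K/Q) is generated by the two order-2 automorphisms sqrt(26) ↦ -sqrt(26) and sqrt(83) ↦ -sqrt(83), giving V_4.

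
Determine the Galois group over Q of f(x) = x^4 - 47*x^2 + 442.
Gal(K/Q) = V_4 (Klein four-group, Z/2Z × Z/2Z)

f factors as (x^2 - 13)(x^2 - 34), so the splitting field is K = Q(sqrt(13), sqrt(34)). The elements 13, 34, 442 are all non-squares in Q, so sqrt(13) and sqrt(34) generate independent quadratic extensions. Thus [K:Q] = 4 and Gal(K/Q) is generated by the two order-2 automorphisms sqrt(13) ↦ -sqrt(13) and sqrt(34) ↦ -sqrt(34), giving V_4.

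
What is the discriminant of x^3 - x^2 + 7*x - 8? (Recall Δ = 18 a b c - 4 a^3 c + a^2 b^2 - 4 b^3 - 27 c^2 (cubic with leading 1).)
Δ = -2075

For x^3 + a x^2 + b x + c the discriminant is Δ = 18 a b c - 4 a^3 c + a^2 b^2 - 4 b^3 - 27 c^2.
Plug a = -1, b = 7, c = -8:
  18*(-1)*(7)*(-8) - 4*(-1)^3*(-8) + (-1)^2*(7)^2 - 4*(7)^3 - 27*(-8)^2
  = 1008 + (-32) + 49 + (-1372) + (-1728)
  = -2075.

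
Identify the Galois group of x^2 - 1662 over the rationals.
Gal(K/Q) = Z/2Z (cyclic of order 2)

x^2 - 1662 is irreducible over Q since 1662 is not a rational square. The splitting field Q(sqrt(1662)) has degree 2 over Q, and its unique nontrivial automorphism is sqrt(1662) ↦ -sqrt(1662). Hence Gal(Q(sqrt(1662))/Q) = Z/2Z.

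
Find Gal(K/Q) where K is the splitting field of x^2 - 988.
Gal(K/Q) = Z/2Z (cyclic of order 2)

x^2 - 988 is irreducible over Q since 988 is not a rational square. The splitting field Q(sqrt(988)) has degree 2 over Q, and its unique nontrivial automorphism is sqrt(988) ↦ -sqrt(988). Hence Gal(Q(sqrt(988))/Q) = Z/2Z.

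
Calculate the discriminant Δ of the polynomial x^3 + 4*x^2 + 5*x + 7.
Δ = -695

For x^3 + a x^2 + b x + c the discriminant is Δ = 18 a b c - 4 a^3 c + a^2 b^2 - 4 b^3 - 27 c^2.
Plug a = 4, b = 5, c = 7:
  18*(4)*(5)*(7) - 4*(4)^3*(7) + (4)^2*(5)^2 - 4*(5)^3 - 27*(7)^2
  = 2520 + (-1792) + 400 + (-500) + (-1323)
  = -695.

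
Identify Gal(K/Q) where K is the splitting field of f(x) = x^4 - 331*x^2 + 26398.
Gal(K/Q) = V_4 (Klein four-group, Z/2Z × Z/2Z)

f factors as (x^2 - 197)(x^2 - 134), so the splitting field is K = Q(sqrt(197), sqrt(134)). The elements 197, 134, 26398 are all non-squares in Q, so sqrt(197) and sqrt(134) generate independent quadratic extensions. Thus [K:Q] = 4 and Gal(K/Q) is generated by the two order-2 automorphisms sqrt(197) ↦ -sqrt(197) and sqrt(134) ↦ -sqrt(134), giving V_4.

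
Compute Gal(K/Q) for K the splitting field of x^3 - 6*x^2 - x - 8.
Gal(K/Q) = S_3 (symmetric group of order 6)

Compute the discriminant of x^3 + (-6)*x^2 + (-1)*x + (-8): Δ = -9464. Since Δ is not a rational square, the Galois group is not contained in A_3; it must be the full S_3 (irreducibility of the cubic rules out anything smaller).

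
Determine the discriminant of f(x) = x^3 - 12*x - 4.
Δ = 6480

For a depressed cubic x^3 + p x + q the discriminant is Δ = -4 p^3 - 27 q^2 = -4*(-12)^3 - 27*(-4)^2 = 6912 - 432 = 6480.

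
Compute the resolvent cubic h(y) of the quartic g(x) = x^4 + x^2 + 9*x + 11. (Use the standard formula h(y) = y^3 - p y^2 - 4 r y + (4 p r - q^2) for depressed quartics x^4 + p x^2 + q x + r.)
h(y) = y^3 - y^2 - 44*y - 37

Identify coefficients: p = 1, q = 9, r = 11.
Plug into h(y) = y^3 - p y^2 - 4 r y + (4 p r - q^2):
  h(y) = y^3 - (1) y^2 - 4*(11) y + (4*(1)*(11) - (9)^2)
       = y^3 + (-1) y^2 + (-44) y + (-37).
Simplifying: h(y) = y^3 - y^2 - 44*y - 37.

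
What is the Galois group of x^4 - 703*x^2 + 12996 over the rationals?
Gal(K/Q) = Z/2Z (cyclic of order 2)

f factors as (x^2 - 19)(x^2 - 684), so the splitting field is K = Q(sqrt(19), sqrt(684)). The squarefree part of 19 is 19 and the squarefree part of 684 is also 19, so sqrt(19) and sqrt(684) are both rational multiples of sqrt(19). Hence Q(sqrt(19)) = Q(sqrt(684)) = Q(sqrt(19)), and the splitting field collapses to a single degree-2 extension with Galois group Z/2Z.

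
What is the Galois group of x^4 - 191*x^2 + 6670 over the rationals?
Gal(K/Q) = V_4 (Klein four-group, Z/2Z × Z/2Z)

f factors as (x^2 - 46)(x^2 - 145), so the splitting field is K = Q(sqrt(46), sqrt(145)). The elements 46, 145, 6670 are all non-squares in Q, so sqrt(46) and sqrt(145) generate independent quadratic extensions. Thus [K:Q] = 4 and Gal(K/Q) is generated by the two order-2 automorphisms sqrt(46) ↦ -sqrt(46) and sqrt(145) ↦ -sqrt(145), giving V_4.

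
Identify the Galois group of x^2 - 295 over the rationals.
Gal(K/Q) = Z/2Z (cyclic of order 2)

x^2 - 295 is irreducible over Q since 295 is not a rational square. The splitting field Q(sqrt(295)) has degree 2 over Q, and its unique nontrivial automorphism is sqrt(295) ↦ -sqrt(295). Hence Gal(Q(sqrt(295))/Q) = Z/2Z.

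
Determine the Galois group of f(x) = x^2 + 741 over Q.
Gal(K/Q) = Z/2Z (cyclic of order 2)

x^2 + 741 is irreducible over Q since -741 is not a rational square. The splitting field Q(sqrt(-741)) has degree 2 over Q, and its unique nontrivial automorphism is sqrt(-741) ↦ -sqrt(-741). Hence Gal(Q(sqrt(-741))/Q) = Z/2Z.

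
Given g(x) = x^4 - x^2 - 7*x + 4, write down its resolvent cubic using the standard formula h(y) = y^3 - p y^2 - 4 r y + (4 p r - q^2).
h(y) = y^3 + y^2 - 16*y - 65

Identify coefficients: p = -1, q = -7, r = 4.
Plug into h(y) = y^3 - p y^2 - 4 r y + (4 p r - q^2):
  h(y) = y^3 - (-1) y^2 - 4*(4) y + (4*(-1)*(4) - (-7)^2)
       = y^3 + (1) y^2 + (-16) y + (-65).
Simplifying: h(y) = y^3 + y^2 - 16*y - 65.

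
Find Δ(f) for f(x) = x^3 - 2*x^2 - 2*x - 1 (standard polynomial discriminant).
Δ = -83

For x^3 + a x^2 + b x + c the discriminant is Δ = 18 a b c - 4 a^3 c + a^2 b^2 - 4 b^3 - 27 c^2.
Plug a = -2, b = -2, c = -1:
  18*(-2)*(-2)*(-1) - 4*(-2)^3*(-1) + (-2)^2*(-2)^2 - 4*(-2)^3 - 27*(-1)^2
  = -72 + (-32) + 16 + (32) + (-27)
  = -83.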